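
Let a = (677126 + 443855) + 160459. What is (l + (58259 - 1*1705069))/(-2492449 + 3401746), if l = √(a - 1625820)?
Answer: -1646810/909297 + 2*I*√86095/909297 ≈ -1.8111 + 0.00064538*I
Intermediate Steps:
a = 1281440 (a = 1120981 + 160459 = 1281440)
l = 2*I*√86095 (l = √(1281440 - 1625820) = √(-344380) = 2*I*√86095 ≈ 586.84*I)
(l + (58259 - 1*1705069))/(-2492449 + 3401746) = (2*I*√86095 + (58259 - 1*1705069))/(-2492449 + 3401746) = (2*I*√86095 + (58259 - 1705069))/909297 = (2*I*√86095 - 1646810)*(1/909297) = (-1646810 + 2*I*√86095)*(1/909297) = -1646810/909297 + 2*I*√86095/909297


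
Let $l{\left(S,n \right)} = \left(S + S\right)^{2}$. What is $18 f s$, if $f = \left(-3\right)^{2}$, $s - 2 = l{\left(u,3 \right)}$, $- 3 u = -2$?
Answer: $612$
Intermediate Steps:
$u = \frac{2}{3}$ ($u = \left(- \frac{1}{3}\right) \left(-2\right) = \frac{2}{3} \approx 0.66667$)
$l{\left(S,n \right)} = 4 S^{2}$ ($l{\left(S,n \right)} = \left(2 S\right)^{2} = 4 S^{2}$)
$s = \frac{34}{9}$ ($s = 2 + 4 \left(\frac{2}{3}\right)^{2} = 2 + 4 \cdot \frac{4}{9} = 2 + \frac{16}{9} = \frac{34}{9} \approx 3.7778$)
$f = 9$
$18 f s = 18 \cdot 9 \cdot \frac{34}{9} = 162 \cdot \frac{34}{9} = 612$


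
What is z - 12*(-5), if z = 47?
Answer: 107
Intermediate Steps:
z - 12*(-5) = 47 - 12*(-5) = 47 + 60 = 107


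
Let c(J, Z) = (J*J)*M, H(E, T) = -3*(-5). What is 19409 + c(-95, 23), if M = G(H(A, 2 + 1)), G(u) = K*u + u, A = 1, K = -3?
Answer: -251341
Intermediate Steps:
H(E, T) = 15
G(u) = -2*u (G(u) = -3*u + u = -2*u)
M = -30 (M = -2*15 = -30)
c(J, Z) = -30*J**2 (c(J, Z) = (J*J)*(-30) = J**2*(-30) = -30*J**2)
19409 + c(-95, 23) = 19409 - 30*(-95)**2 = 19409 - 30*9025 = 19409 - 270750 = -251341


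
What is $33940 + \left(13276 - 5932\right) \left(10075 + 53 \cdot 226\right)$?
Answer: $161991172$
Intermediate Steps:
$33940 + \left(13276 - 5932\right) \left(10075 + 53 \cdot 226\right) = 33940 + 7344 \left(10075 + 11978\right) = 33940 + 7344 \cdot 22053 = 33940 + 161957232 = 161991172$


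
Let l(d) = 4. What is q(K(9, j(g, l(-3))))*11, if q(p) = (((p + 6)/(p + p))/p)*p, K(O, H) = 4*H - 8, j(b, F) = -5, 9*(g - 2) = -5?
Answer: 121/28 ≈ 4.3214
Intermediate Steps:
g = 13/9 (g = 2 + (⅑)*(-5) = 2 - 5/9 = 13/9 ≈ 1.4444)
K(O, H) = -8 + 4*H
q(p) = (6 + p)/(2*p) (q(p) = (((6 + p)/((2*p)))/p)*p = (((6 + p)*(1/(2*p)))/p)*p = (((6 + p)/(2*p))/p)*p = ((6 + p)/(2*p²))*p = (6 + p)/(2*p))
q(K(9, j(g, l(-3))))*11 = ((6 + (-8 + 4*(-5)))/(2*(-8 + 4*(-5))))*11 = ((6 + (-8 - 20))/(2*(-8 - 20)))*11 = ((½)*(6 - 28)/(-28))*11 = ((½)*(-1/28)*(-22))*11 = (11/28)*11 = 121/28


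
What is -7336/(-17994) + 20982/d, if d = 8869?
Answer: 221306546/79794393 ≈ 2.7735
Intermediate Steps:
-7336/(-17994) + 20982/d = -7336/(-17994) + 20982/8869 = -7336*(-1/17994) + 20982*(1/8869) = 3668/8997 + 20982/8869 = 221306546/79794393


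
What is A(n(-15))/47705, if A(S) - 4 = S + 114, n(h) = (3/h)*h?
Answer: 121/47705 ≈ 0.0025364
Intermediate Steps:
n(h) = 3
A(S) = 118 + S (A(S) = 4 + (S + 114) = 4 + (114 + S) = 118 + S)
A(n(-15))/47705 = (118 + 3)/47705 = 121*(1/47705) = 121/47705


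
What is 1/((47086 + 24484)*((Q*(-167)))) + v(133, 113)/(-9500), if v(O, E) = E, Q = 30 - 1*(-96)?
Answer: -2127191134/178834642875 ≈ -0.011895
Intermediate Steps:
Q = 126 (Q = 30 + 96 = 126)
1/((47086 + 24484)*((Q*(-167)))) + v(133, 113)/(-9500) = 1/((47086 + 24484)*((126*(-167)))) + 113/(-9500) = 1/(71570*(-21042)) + 113*(-1/9500) = (1/71570)*(-1/21042) - 113/9500 = -1/1505975940 - 113/9500 = -2127191134/178834642875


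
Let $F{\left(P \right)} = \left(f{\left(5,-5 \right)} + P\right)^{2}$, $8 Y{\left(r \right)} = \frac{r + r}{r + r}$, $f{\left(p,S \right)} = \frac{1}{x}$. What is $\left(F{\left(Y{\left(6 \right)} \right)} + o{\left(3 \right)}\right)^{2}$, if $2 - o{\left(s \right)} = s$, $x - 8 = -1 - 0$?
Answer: $\frac{8473921}{9834496} \approx 0.86165$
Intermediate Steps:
$x = 7$ ($x = 8 - 1 = 7$)
$o{\left(s \right)} = 2 - s$
$f{\left(p,S \right)} = \frac{1}{7}$
$Y{\left(r \right)} = \frac{1}{8}$ ($Y{\left(r \right)} = \frac{\left(r + r\right) \frac{1}{r + r}}{8} = \frac{2 r \frac{1}{2 r}}{8} = \frac{1}{8} \cdot 1 = \frac{1}{8}$)
$F{\left(P \right)} = \left(\frac{1}{7} + P\right)^{2}$
$\left(F{\left(Y{\left(6 \right)} \right)} + o{\left(3 \right)}\right)^{2} = \left(\frac{\left(1 + 7 \cdot \frac{1}{8}\right)^{2}}{49} + \left(2 - 3\right)\right)^{2} = \left(\frac{\left(1 + \frac{7}{8}\right)^{2}}{49} + \left(2 - 3\right)\right)^{2} = \left(\frac{\left(\frac{15}{8}\right)^{2}}{49} - 1\right)^{2} = \left(\frac{1}{49} \cdot \frac{225}{64} - 1\right)^{2} = \left(\frac{225}{3136} - 1\right)^{2} = \left(- \frac{2911}{3136}\right)^{2} = \frac{8473921}{9834496}$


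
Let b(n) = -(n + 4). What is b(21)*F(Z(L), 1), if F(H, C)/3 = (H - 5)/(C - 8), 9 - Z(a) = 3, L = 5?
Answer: 75/7 ≈ 10.714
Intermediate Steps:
b(n) = -4 - n (b(n) = -(4 + n) = -4 - n)
Z(a) = 6 (Z(a) = 9 - 1*3 = 9 - 3 = 6)
F(H, C) = 3*(-5 + H)/(-8 + C) (F(H, C) = 3*((H - 5)/(C - 8)) = 3*((-5 + H)/(-8 + C)) = 3*(-5 + H)/(-8 + C))
b(21)*F(Z(L), 1) = (-4 - 1*21)*(3*(-5 + 6)/(-8 + 1)) = (-4 - 21)*(3*1/(-7)) = -75*(-1)/7 = -25*(-3/7) = 75/7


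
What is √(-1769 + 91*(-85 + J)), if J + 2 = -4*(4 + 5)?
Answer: I*√12962 ≈ 113.85*I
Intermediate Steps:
J = -38 (J = -2 - 4*(4 + 5) = -2 - 4*9 = -2 - 36 = -38)
√(-1769 + 91*(-85 + J)) = √(-1769 + 91*(-85 - 38)) = √(-1769 + 91*(-123)) = √(-1769 - 11193) = √(-12962) = I*√12962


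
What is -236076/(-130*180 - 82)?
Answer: 118038/11741 ≈ 10.053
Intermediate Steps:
-236076/(-130*180 - 82) = -236076/(-23400 - 82) = -236076/(-23482) = -236076*(-1/23482) = 118038/11741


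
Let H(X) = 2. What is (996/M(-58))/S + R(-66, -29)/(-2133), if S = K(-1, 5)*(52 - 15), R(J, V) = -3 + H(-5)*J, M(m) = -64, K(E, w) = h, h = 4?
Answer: -7831/187072 ≈ -0.041861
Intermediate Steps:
K(E, w) = 4
R(J, V) = -3 + 2*J
S = 148 (S = 4*(52 - 15) = 4*37 = 148)
(996/M(-58))/S + R(-66, -29)/(-2133) = (996/(-64))/148 + (-3 + 2*(-66))/(-2133) = (996*(-1/64))*(1/148) + (-3 - 132)*(-1/2133) = -249/16*1/148 - 135*(-1/2133) = -249/2368 + 5/79 = -7831/187072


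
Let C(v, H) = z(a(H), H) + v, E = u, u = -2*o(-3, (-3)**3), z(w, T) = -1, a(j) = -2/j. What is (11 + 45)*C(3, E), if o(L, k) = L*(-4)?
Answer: 112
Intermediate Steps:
o(L, k) = -4*L
u = -24 (u = -(-8)*(-3) = -2*12 = -24)
E = -24
C(v, H) = -1 + v
(11 + 45)*C(3, E) = (11 + 45)*(-1 + 3) = 56*2 = 112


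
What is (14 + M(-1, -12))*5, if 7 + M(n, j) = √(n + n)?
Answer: 35 + 5*I*√2 ≈ 35.0 + 7.0711*I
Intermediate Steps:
M(n, j) = -7 + √2*√n (M(n, j) = -7 + √(n + n) = -7 + √(2*n) = -7 + √2*√n)
(14 + M(-1, -12))*5 = (14 + (-7 + √2*√(-1)))*5 = (14 + (-7 + √2*I))*5 = (14 + (-7 + I*√2))*5 = (7 + I*√2)*5 = 35 + 5*I*√2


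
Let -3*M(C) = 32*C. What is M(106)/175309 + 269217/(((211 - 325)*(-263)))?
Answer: 47162263405/5256114438 ≈ 8.9728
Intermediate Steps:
M(C) = -32*C/3
M(106)/175309 + 269217/(((211 - 325)*(-263))) = -32/3*106/175309 + 269217/(((211 - 325)*(-263))) = -3392/3*1/175309 + 269217/((-114*(-263))) = -3392/525927 + 269217/29982 = -3392/525927 + 269217*(1/29982) = -3392/525927 + 89739/9994 = 47162263405/5256114438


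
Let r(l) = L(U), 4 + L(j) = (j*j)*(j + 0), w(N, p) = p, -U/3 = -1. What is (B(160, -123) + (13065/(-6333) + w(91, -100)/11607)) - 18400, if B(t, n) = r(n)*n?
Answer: -520211720918/24502377 ≈ -21231.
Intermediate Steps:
U = 3 (U = -3*(-1) = 3)
L(j) = -4 + j**3 (L(j) = -4 + (j*j)*(j + 0) = -4 + j**2*j = -4 + j**3)
r(l) = 23 (r(l) = -4 + 3**3 = -4 + 27 = 23)
B(t, n) = 23*n
(B(160, -123) + (13065/(-6333) + w(91, -100)/11607)) - 18400 = (23*(-123) + (13065/(-6333) - 100/11607)) - 18400 = (-2829 + (13065*(-1/6333) - 100*1/11607)) - 18400 = (-2829 + (-4355/2111 - 100/11607)) - 18400 = (-2829 - 50759585/24502377) - 18400 = -69367984118/24502377 - 18400 = -520211720918/24502377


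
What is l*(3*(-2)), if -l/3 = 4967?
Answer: 89406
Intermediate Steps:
l = -14901 (l = -3*4967 = -14901)
l*(3*(-2)) = -44703*(-2) = -14901*(-6) = 89406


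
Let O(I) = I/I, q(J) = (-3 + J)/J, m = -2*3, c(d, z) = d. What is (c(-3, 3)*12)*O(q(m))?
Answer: -36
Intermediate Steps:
m = -6
q(J) = (-3 + J)/J
O(I) = 1
(c(-3, 3)*12)*O(q(m)) = -3*12*1 = -36*1 = -36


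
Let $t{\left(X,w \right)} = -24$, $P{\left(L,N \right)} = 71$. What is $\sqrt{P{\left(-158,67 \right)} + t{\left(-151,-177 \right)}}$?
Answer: $\sqrt{47} \approx 6.8557$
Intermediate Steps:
$\sqrt{P{\left(-158,67 \right)} + t{\left(-151,-177 \right)}} = \sqrt{71 - 24} = \sqrt{47}$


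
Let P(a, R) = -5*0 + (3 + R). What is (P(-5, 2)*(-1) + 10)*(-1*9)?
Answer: -45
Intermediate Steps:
P(a, R) = 3 + R (P(a, R) = 0 + (3 + R) = 3 + R)
(P(-5, 2)*(-1) + 10)*(-1*9) = ((3 + 2)*(-1) + 10)*(-1*9) = (5*(-1) + 10)*(-9) = (-5 + 10)*(-9) = 5*(-9) = -45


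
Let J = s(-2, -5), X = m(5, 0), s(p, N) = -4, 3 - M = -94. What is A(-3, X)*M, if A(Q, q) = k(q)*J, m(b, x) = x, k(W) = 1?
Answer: -388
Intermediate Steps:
M = 97 (M = 3 - 1*(-94) = 3 + 94 = 97)
X = 0
J = -4
A(Q, q) = -4 (A(Q, q) = 1*(-4) = -4)
A(-3, X)*M = -4*97 = -388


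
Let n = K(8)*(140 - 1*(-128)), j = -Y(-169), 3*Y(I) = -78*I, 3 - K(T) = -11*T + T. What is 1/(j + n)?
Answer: 1/17850 ≈ 5.6022e-5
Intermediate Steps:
K(T) = 3 + 10*T (K(T) = 3 - (-11*T + T) = 3 - (-10)*T = 3 + 10*T)
Y(I) = -26*I (Y(I) = (-78*I)/3 = -26*I)
j = -4394 (j = -(-26)*(-169) = -1*4394 = -4394)
n = 22244 (n = (3 + 10*8)*(140 - 1*(-128)) = (3 + 80)*(140 + 128) = 83*268 = 22244)
1/(j + n) = 1/(-4394 + 22244) = 1/17850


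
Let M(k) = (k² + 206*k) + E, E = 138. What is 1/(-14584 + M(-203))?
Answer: -1/15055 ≈ -6.6423e-5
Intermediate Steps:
M(k) = 138 + k² + 206*k (M(k) = (k² + 206*k) + 138 = 138 + k² + 206*k)
1/(-14584 + M(-203)) = 1/(-14584 + (138 + (-203)² + 206*(-203))) = 1/(-14584 + (138 + 41209 - 41818)) = 1/(-14584 - 471) = 1/(-15055) = -1/15055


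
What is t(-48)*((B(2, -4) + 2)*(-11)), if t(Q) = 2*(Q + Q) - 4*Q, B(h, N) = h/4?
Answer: 0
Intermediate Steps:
B(h, N) = h/4 (B(h, N) = h*(¼) = h/4)
t(Q) = 0 (t(Q) = 2*(2*Q) - 4*Q = 4*Q - 4*Q = 0)
t(-48)*((B(2, -4) + 2)*(-11)) = 0*(((¼)*2 + 2)*(-11)) = 0*((½ + 2)*(-11)) = 0*((5/2)*(-11)) = 0*(-55/2) = 0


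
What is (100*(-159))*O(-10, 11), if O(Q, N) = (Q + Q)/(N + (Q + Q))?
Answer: -106000/3 ≈ -35333.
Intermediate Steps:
O(Q, N) = 2*Q/(N + 2*Q) (O(Q, N) = (2*Q)/(N + 2*Q) = 2*Q/(N + 2*Q))
(100*(-159))*O(-10, 11) = (100*(-159))*(2*(-10)/(11 + 2*(-10))) = -31800*(-10)/(11 - 20) = -31800*(-10)/(-9) = -31800*(-10)*(-1)/9 = -15900*20/9 = -106000/3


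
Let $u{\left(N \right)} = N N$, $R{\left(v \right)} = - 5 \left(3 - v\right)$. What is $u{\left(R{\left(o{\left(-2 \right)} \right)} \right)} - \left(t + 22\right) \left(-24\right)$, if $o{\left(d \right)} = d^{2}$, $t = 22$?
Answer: $1081$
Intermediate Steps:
$R{\left(v \right)} = -15 + 5 v$
$u{\left(N \right)} = N^{2}$
$u{\left(R{\left(o{\left(-2 \right)} \right)} \right)} - \left(t + 22\right) \left(-24\right) = \left(-15 + 5 \left(-2\right)^{2}\right)^{2} - \left(22 + 22\right) \left(-24\right) = \left(-15 + 5 \cdot 4\right)^{2} - 44 \left(-24\right) = \left(-15 + 20\right)^{2} - -1056 = 5^{2} + 1056 = 25 + 1056 = 1081$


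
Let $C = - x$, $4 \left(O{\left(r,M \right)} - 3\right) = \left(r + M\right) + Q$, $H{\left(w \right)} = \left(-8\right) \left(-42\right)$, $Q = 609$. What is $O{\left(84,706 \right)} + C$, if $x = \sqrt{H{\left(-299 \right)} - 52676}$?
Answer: $\frac{1411}{4} - 2 i \sqrt{13085} \approx 352.75 - 228.78 i$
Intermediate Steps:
$H{\left(w \right)} = 336$
$O{\left(r,M \right)} = \frac{621}{4} + \frac{M}{4} + \frac{r}{4}$ ($O{\left(r,M \right)} = 3 + \frac{\left(r + M\right) + 609}{4} = 3 + \frac{\left(M + r\right) + 609}{4} = 3 + \frac{609 + M + r}{4} = 3 + \left(\frac{609}{4} + \frac{M}{4} + \frac{r}{4}\right) = \frac{621}{4} + \frac{M}{4} + \frac{r}{4}$)
$x = 2 i \sqrt{13085}$ ($x = \sqrt{336 - 52676} = \sqrt{-52340} = 2 i \sqrt{13085} \approx 228.78 i$)
$C = - 2 i \sqrt{13085} \approx - 228.78 i$
$O{\left(84,706 \right)} + C = \left(\frac{621}{4} + \frac{1}{4} \cdot 706 + \frac{1}{4} \cdot 84\right) - 2 i \sqrt{13085} = \left(\frac{621}{4} + \frac{353}{2} + 21\right) - 2 i \sqrt{13085} = \frac{1411}{4} - 2 i \sqrt{13085}$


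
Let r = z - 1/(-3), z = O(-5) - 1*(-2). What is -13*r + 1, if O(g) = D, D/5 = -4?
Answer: 692/3 ≈ 230.67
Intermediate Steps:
D = -20 (D = 5*(-4) = -20)
O(g) = -20
z = -18 (z = -20 - 1*(-2) = -20 + 2 = -18)
r = -53/3 (r = -18 - 1/(-3) = -18 - 1*(-1/3) = -18 + 1/3 = -53/3 ≈ -17.667)
-13*r + 1 = -13*(-53/3) + 1 = 689/3 + 1 = 692/3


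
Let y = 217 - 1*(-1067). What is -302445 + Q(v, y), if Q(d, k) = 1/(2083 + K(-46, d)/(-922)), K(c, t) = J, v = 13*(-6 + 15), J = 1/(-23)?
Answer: -13359630460849/44172099 ≈ -3.0245e+5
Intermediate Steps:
J = -1/23 ≈ -0.043478
v = 117 (v = 13*9 = 117)
K(c, t) = -1/23
y = 1284 (y = 217 + 1067 = 1284)
Q(d, k) = 21206/44172099 (Q(d, k) = 1/(2083 - 1/23/(-922)) = 1/(2083 - 1/23*(-1/922)) = 1/(2083 + 1/21206) = 1/(44172099/21206) = 21206/44172099)
-302445 + Q(v, y) = -302445 + 21206/44172099 = -13359630460849/44172099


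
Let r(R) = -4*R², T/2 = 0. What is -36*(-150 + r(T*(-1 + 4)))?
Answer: 5400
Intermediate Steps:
T = 0 (T = 2*0 = 0)
-36*(-150 + r(T*(-1 + 4))) = -36*(-150 - 4*(0*(-1 + 4))²) = -36*(-150 - 4*(0*3)²) = -36*(-150 - 4*0²) = -36*(-150 - 4*0) = -36*(-150 + 0) = -36*(-150) = 5400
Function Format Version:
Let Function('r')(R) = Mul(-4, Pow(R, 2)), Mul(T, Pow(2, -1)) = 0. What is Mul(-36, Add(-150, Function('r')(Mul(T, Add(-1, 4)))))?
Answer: 5400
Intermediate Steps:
T = 0 (T = Mul(2, 0) = 0)
Mul(-36, Add(-150, Function('r')(Mul(T, Add(-1, 4))))) = Mul(-36, Add(-150, Mul(-4, Pow(Mul(0, Add(-1, 4)), 2)))) = Mul(-36, Add(-150, Mul(-4, Pow(Mul(0, 3), 2)))) = Mul(-36, Add(-150, Mul(-4, Pow(0, 2)))) = Mul(-36, Add(-150, Mul(-4, 0))) = Mul(-36, Add(-150, 0)) = Mul(-36, -150) = 5400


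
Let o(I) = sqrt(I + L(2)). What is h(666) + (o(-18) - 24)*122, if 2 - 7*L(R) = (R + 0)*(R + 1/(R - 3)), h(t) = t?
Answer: -2262 + 366*I*sqrt(2) ≈ -2262.0 + 517.6*I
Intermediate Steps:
L(R) = 2/7 - R*(R + 1/(-3 + R))/7 (L(R) = 2/7 - (R + 0)*(R + 1/(R - 3))/7 = 2/7 - R*(R + 1/(-3 + R))/7)
o(I) = sqrt(I) (o(I) = sqrt(I + (-6 + 2 - 1*2**3 + 3*2**2)/(7*(-3 + 2))) = sqrt(I + (1/7)*(-6 + 2 - 1*8 + 3*4)/(-1)) = sqrt(I + (1/7)*(-1)*(-6 + 2 - 8 + 12)) = sqrt(I + (1/7)*(-1)*0) = sqrt(I + 0) = sqrt(I))
h(666) + (o(-18) - 24)*122 = 666 + (sqrt(-18) - 24)*122 = 666 + (3*I*sqrt(2) - 24)*122 = 666 + (-24 + 3*I*sqrt(2))*122 = 666 + (-2928 + 366*I*sqrt(2)) = -2262 + 366*I*sqrt(2)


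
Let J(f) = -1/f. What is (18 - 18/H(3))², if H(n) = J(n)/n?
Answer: 32400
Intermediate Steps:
H(n) = -1/n² (H(n) = (-1/n)/n = -1/n²)
(18 - 18/H(3))² = (18 - 18/((-1/3²)))² = (18 - 18/((-1*⅑)))² = (18 - 18/(-⅑))² = (18 - 18*(-9))² = (18 + 162)² = 180² = 32400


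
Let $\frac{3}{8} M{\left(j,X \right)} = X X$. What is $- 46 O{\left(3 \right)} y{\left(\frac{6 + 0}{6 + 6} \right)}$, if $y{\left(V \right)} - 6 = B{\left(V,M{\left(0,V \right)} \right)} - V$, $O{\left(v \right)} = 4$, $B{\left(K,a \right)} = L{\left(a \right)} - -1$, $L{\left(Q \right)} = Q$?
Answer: $- \frac{3956}{3} \approx -1318.7$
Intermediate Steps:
$M{\left(j,X \right)} = \frac{8 X^{2}}{3}$ ($M{\left(j,X \right)} = \frac{8 X X}{3} = \frac{8 X^{2}}{3}$)
$B{\left(K,a \right)} = 1 + a$ ($B{\left(K,a \right)} = a - -1 = a + 1 = 1 + a$)
$y{\left(V \right)} = 7 - V + \frac{8 V^{2}}{3}$ ($y{\left(V \right)} = 6 - \left(-1 + V - \frac{8 V^{2}}{3}\right) = 6 + \left(1 - V + \frac{8 V^{2}}{3}\right) = 7 - V + \frac{8 V^{2}}{3}$)
$- 46 O{\left(3 \right)} y{\left(\frac{6 + 0}{6 + 6} \right)} = \left(-46\right) 4 \left(7 - \frac{6 + 0}{6 + 6} + \frac{8 \left(\frac{6 + 0}{6 + 6}\right)^{2}}{3}\right) = - 184 \left(7 - \frac{6}{12} + \frac{8 \left(\frac{6}{12}\right)^{2}}{3}\right) = - 184 \left(7 - 6 \cdot \frac{1}{12} + \frac{8 \left(6 \cdot \frac{1}{12}\right)^{2}}{3}\right) = - 184 \left(7 - \frac{1}{2} + \frac{8}{3 \cdot 4}\right) = - 184 \left(7 - \frac{1}{2} + \frac{8}{3} \cdot \frac{1}{4}\right) = - 184 \left(7 - \frac{1}{2} + \frac{2}{3}\right) = \left(-184\right) \frac{43}{6} = - \frac{3956}{3}$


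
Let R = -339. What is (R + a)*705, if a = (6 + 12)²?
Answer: -10575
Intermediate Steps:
a = 324 (a = 18² = 324)
(R + a)*705 = (-339 + 324)*705 = -15*705 = -10575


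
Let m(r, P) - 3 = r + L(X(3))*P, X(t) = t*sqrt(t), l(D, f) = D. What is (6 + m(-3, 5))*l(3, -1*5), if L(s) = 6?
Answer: 108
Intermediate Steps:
X(t) = t**(3/2)
m(r, P) = 3 + r + 6*P (m(r, P) = 3 + (r + 6*P) = 3 + r + 6*P)
(6 + m(-3, 5))*l(3, -1*5) = (6 + (3 - 3 + 6*5))*3 = (6 + (3 - 3 + 30))*3 = (6 + 30)*3 = 36*3 = 108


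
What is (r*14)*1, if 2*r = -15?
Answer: -105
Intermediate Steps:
r = -15/2 (r = (½)*(-15) = -15/2 ≈ -7.5000)
(r*14)*1 = -15/2*14*1 = -105*1 = -105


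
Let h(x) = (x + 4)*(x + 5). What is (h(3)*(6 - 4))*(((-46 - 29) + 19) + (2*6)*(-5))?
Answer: -12992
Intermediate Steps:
h(x) = (4 + x)*(5 + x)
(h(3)*(6 - 4))*(((-46 - 29) + 19) + (2*6)*(-5)) = ((20 + 3**2 + 9*3)*(6 - 4))*(((-46 - 29) + 19) + (2*6)*(-5)) = ((20 + 9 + 27)*2)*((-75 + 19) + 12*(-5)) = (56*2)*(-56 - 60) = 112*(-116) = -12992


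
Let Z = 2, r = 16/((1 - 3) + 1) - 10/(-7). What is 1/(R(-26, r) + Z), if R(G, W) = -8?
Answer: -⅙ ≈ -0.16667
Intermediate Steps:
r = -102/7 (r = 16/(-2 + 1) - 10*(-⅐) = 16/(-1) + 10/7 = 16*(-1) + 10/7 = -16 + 10/7 = -102/7 ≈ -14.571)
1/(R(-26, r) + Z) = 1/(-8 + 2) = 1/(-6) = -⅙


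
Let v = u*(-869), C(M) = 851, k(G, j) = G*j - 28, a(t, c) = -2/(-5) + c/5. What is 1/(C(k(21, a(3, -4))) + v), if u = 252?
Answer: -1/218137 ≈ -4.5843e-6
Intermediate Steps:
a(t, c) = ⅖ + c/5 (a(t, c) = -2*(-⅕) + c*(⅕) = ⅖ + c/5)
k(G, j) = -28 + G*j
v = -218988 (v = 252*(-869) = -218988)
1/(C(k(21, a(3, -4))) + v) = 1/(851 - 218988) = 1/(-218137) = -1/218137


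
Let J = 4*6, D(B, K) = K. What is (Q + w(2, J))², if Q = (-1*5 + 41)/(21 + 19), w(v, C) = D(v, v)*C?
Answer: 239121/100 ≈ 2391.2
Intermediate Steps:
J = 24
w(v, C) = C*v (w(v, C) = v*C = C*v)
Q = 9/10 (Q = (-5 + 41)/40 = 36*(1/40) = 9/10 ≈ 0.90000)
(Q + w(2, J))² = (9/10 + 24*2)² = (9/10 + 48)² = (489/10)² = 239121/100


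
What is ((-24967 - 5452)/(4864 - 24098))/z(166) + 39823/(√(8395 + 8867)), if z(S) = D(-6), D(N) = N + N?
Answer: -30419/230808 + 5689*√1918/822 ≈ 302.97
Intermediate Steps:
D(N) = 2*N
z(S) = -12 (z(S) = 2*(-6) = -12)
((-24967 - 5452)/(4864 - 24098))/z(166) + 39823/(√(8395 + 8867)) = ((-24967 - 5452)/(4864 - 24098))/(-12) + 39823/(√(8395 + 8867)) = -30419/(-19234)*(-1/12) + 39823/(√17262) = -30419*(-1/19234)*(-1/12) + 39823/((3*√1918)) = (30419/19234)*(-1/12) + 39823*(√1918/5754) = -30419/230808 + 5689*√1918/822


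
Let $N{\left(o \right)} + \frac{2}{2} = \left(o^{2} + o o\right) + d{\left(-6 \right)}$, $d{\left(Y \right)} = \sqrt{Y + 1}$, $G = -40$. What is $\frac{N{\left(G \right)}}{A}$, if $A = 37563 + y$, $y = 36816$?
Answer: $\frac{3199}{74379} + \frac{i \sqrt{5}}{74379} \approx 0.043009 + 3.0063 \cdot 10^{-5} i$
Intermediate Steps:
$d{\left(Y \right)} = \sqrt{1 + Y}$
$A = 74379$ ($A = 37563 + 36816 = 74379$)
$N{\left(o \right)} = -1 + 2 o^{2} + i \sqrt{5}$ ($N{\left(o \right)} = -1 + \left(\left(o^{2} + o o\right) + \sqrt{1 - 6}\right) = -1 + \left(\left(o^{2} + o^{2}\right) + \sqrt{-5}\right) = -1 + \left(2 o^{2} + i \sqrt{5}\right) = -1 + 2 o^{2} + i \sqrt{5}$)
$\frac{N{\left(G \right)}}{A} = \frac{-1 + 2 \left(-40\right)^{2} + i \sqrt{5}}{74379} = \left(-1 + 2 \cdot 1600 + i \sqrt{5}\right) \frac{1}{74379} = \left(-1 + 3200 + i \sqrt{5}\right) \frac{1}{74379} = \left(3199 + i \sqrt{5}\right) \frac{1}{74379} = \frac{3199}{74379} + \frac{i \sqrt{5}}{74379}$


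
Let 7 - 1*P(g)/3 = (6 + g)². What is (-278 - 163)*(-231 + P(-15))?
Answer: 199773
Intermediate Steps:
P(g) = 21 - 3*(6 + g)²
(-278 - 163)*(-231 + P(-15)) = (-278 - 163)*(-231 + (21 - 3*(6 - 15)²)) = -441*(-231 + (21 - 3*(-9)²)) = -441*(-231 + (21 - 3*81)) = -441*(-231 + (21 - 243)) = -441*(-231 - 222) = -441*(-453) = 199773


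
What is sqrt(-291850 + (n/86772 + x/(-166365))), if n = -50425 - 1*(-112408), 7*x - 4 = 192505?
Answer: I*sqrt(187714151341753044677305)/801990210 ≈ 540.23*I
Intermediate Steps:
x = 192509/7 (x = 4/7 + (1/7)*192505 = 4/7 + 192505/7 = 192509/7 ≈ 27501.)
n = 61983 (n = -50425 + 112408 = 61983)
sqrt(-291850 + (n/86772 + x/(-166365))) = sqrt(-291850 + (61983/86772 + (192509/7)/(-166365))) = sqrt(-291850 + (61983*(1/86772) + (192509/7)*(-1/166365))) = sqrt(-291850 + (20661/28924 - 192509/1164555)) = sqrt(-291850 + 2641820077/4811941260) = sqrt(-1404362414910923/4811941260) = I*sqrt(187714151341753044677305)/801990210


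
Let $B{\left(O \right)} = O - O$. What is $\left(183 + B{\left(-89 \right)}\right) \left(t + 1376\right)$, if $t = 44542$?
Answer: $8402994$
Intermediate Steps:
$B{\left(O \right)} = 0$
$\left(183 + B{\left(-89 \right)}\right) \left(t + 1376\right) = \left(183 + 0\right) \left(44542 + 1376\right) = 183 \cdot 45918 = 8402994$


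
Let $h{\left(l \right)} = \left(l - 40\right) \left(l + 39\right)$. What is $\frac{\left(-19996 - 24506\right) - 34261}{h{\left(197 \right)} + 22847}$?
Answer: $- \frac{78763}{59899} \approx -1.3149$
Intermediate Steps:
$h{\left(l \right)} = \left(-40 + l\right) \left(39 + l\right)$
$\frac{\left(-19996 - 24506\right) - 34261}{h{\left(197 \right)} + 22847} = \frac{\left(-19996 - 24506\right) - 34261}{\left(-1560 + 197^{2} - 197\right) + 22847} = \frac{-44502 - 34261}{\left(-1560 + 38809 - 197\right) + 22847} = - \frac{78763}{37052 + 22847} = - \frac{78763}{59899}$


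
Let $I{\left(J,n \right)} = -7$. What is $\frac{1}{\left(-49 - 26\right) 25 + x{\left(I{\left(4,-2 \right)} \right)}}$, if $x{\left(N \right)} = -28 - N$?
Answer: $- \frac{1}{1896} \approx -0.00052743$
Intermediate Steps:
$\frac{1}{\left(-49 - 26\right) 25 + x{\left(I{\left(4,-2 \right)} \right)}} = \frac{1}{\left(-49 - 26\right) 25 - 21} = \frac{1}{\left(-75\right) 25 + \left(-28 + 7\right)} = \frac{1}{-1875 - 21} = \frac{1}{-1896} = - \frac{1}{1896}$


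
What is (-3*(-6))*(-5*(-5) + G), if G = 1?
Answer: 468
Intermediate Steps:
(-3*(-6))*(-5*(-5) + G) = (-3*(-6))*(-5*(-5) + 1) = 18*(25 + 1) = 18*26 = 468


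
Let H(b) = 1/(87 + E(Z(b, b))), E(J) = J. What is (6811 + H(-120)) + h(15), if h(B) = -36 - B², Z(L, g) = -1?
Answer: 563301/86 ≈ 6550.0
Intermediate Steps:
H(b) = 1/86 (H(b) = 1/(87 - 1) = 1/86)
(6811 + H(-120)) + h(15) = (6811 + 1/86) + (-36 - 1*15²) = 585747/86 + (-36 - 1*225) = 585747/86 + (-36 - 225) = 585747/86 - 261 = 563301/86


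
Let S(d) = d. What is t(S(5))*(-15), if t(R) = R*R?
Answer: -375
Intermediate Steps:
t(R) = R**2
t(S(5))*(-15) = 5**2*(-15) = 25*(-15) = -375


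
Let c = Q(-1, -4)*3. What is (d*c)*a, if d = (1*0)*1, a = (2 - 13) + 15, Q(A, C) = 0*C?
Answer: 0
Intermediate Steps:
Q(A, C) = 0
a = 4 (a = -11 + 15 = 4)
d = 0 (d = 0*1 = 0)
c = 0 (c = 0*3 = 0)
(d*c)*a = (0*0)*4 = 0*4 = 0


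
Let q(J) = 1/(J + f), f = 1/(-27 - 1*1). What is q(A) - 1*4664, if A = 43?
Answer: -5610764/1203 ≈ -4664.0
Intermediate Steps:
f = -1/28 (f = 1/(-27 - 1) = 1/(-28) = -1/28 ≈ -0.035714)
q(J) = 1/(-1/28 + J) (q(J) = 1/(J - 1/28) = 1/(-1/28 + J))
q(A) - 1*4664 = 28/(-1 + 28*43) - 1*4664 = 28/(-1 + 1204) - 4664 = 28/1203 - 4664 = -5610764/1203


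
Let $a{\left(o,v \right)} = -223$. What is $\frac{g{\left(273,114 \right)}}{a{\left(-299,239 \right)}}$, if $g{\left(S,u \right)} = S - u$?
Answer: $- \frac{159}{223} \approx -0.713$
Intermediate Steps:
$\frac{g{\left(273,114 \right)}}{a{\left(-299,239 \right)}} = \frac{273 - 114}{-223} = \left(273 - 114\right) \left(- \frac{1}{223}\right) = 159 \left(- \frac{1}{223}\right) = - \frac{159}{223}$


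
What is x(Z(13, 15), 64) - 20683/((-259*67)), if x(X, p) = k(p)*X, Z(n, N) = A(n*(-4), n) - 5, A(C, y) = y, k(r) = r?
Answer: 240687/469 ≈ 513.19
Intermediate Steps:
Z(n, N) = -5 + n (Z(n, N) = n - 5 = -5 + n)
x(X, p) = X*p (x(X, p) = p*X = X*p)
x(Z(13, 15), 64) - 20683/((-259*67)) = (-5 + 13)*64 - 20683/((-259*67)) = 8*64 - 20683/(-17353) = 512 - 20683*(-1/17353) = 512 + 559/469 = 240687/469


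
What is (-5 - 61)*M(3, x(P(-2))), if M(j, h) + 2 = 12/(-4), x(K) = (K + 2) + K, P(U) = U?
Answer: 330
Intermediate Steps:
x(K) = 2 + 2*K (x(K) = (2 + K) + K = 2 + 2*K)
M(j, h) = -5 (M(j, h) = -2 + 12/(-4) = -2 + 12*(-1/4) = -2 - 3 = -5)
(-5 - 61)*M(3, x(P(-2))) = (-5 - 61)*(-5) = -66*(-5) = 330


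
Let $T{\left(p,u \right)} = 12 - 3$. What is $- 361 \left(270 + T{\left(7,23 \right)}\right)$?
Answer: $-100719$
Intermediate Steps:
$T{\left(p,u \right)} = 9$
$- 361 \left(270 + T{\left(7,23 \right)}\right) = - 361 \left(270 + 9\right) = \left(-361\right) 279 = -100719$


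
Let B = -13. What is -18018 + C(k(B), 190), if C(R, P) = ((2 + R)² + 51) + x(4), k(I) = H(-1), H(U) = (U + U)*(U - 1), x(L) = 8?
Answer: -17923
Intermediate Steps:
H(U) = 2*U*(-1 + U) (H(U) = (2*U)*(-1 + U) = 2*U*(-1 + U))
k(I) = 4 (k(I) = 2*(-1)*(-1 - 1) = 2*(-1)*(-2) = 4)
C(R, P) = 59 + (2 + R)² (C(R, P) = ((2 + R)² + 51) + 8 = (51 + (2 + R)²) + 8 = 59 + (2 + R)²)
-18018 + C(k(B), 190) = -18018 + (59 + (2 + 4)²) = -18018 + (59 + 6²) = -18018 + (59 + 36) = -18018 + 95 = -17923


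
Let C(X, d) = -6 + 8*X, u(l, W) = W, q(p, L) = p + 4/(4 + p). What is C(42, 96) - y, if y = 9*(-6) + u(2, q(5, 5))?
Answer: 3407/9 ≈ 378.56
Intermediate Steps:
y = -437/9 (y = 9*(-6) + (4 + 5² + 4*5)/(4 + 5) = -54 + (4 + 25 + 20)/9 = -54 + (⅑)*49 = -54 + 49/9 = -437/9 ≈ -48.556)
C(42, 96) - y = (-6 + 8*42) - 1*(-437/9) = (-6 + 336) + 437/9 = 330 + 437/9 = 3407/9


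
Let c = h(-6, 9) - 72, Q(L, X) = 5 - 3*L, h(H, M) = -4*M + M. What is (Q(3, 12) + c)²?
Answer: 10609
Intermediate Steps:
h(H, M) = -3*M
c = -99 (c = -3*9 - 72 = -27 - 72 = -99)
(Q(3, 12) + c)² = ((5 - 3*3) - 99)² = ((5 - 9) - 99)² = (-4 - 99)² = (-103)² = 10609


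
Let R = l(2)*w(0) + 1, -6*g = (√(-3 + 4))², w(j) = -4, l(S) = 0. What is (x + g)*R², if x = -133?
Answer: -799/6 ≈ -133.17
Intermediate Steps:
g = -⅙ (g = -(√(-3 + 4))²/6 = -(√1)²/6 = -⅙*1² = -⅙*1 = -⅙ ≈ -0.16667)
R = 1 (R = 0*(-4) + 1 = 0 + 1 = 1)
(x + g)*R² = (-133 - ⅙)*1² = -799/6*1 = -799/6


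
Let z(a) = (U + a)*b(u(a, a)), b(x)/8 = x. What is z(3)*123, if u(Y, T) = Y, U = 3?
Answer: 17712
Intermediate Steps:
b(x) = 8*x
z(a) = 8*a*(3 + a) (z(a) = (3 + a)*(8*a) = 8*a*(3 + a))
z(3)*123 = (8*3*(3 + 3))*123 = (8*3*6)*123 = 144*123 = 17712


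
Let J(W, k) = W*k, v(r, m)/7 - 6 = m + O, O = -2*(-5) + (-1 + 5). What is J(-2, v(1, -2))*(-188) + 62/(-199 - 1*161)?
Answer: 8527649/180 ≈ 47376.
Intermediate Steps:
O = 14 (O = 10 + 4 = 14)
v(r, m) = 140 + 7*m (v(r, m) = 42 + 7*(m + 14) = 42 + 7*(14 + m) = 42 + (98 + 7*m) = 140 + 7*m)
J(-2, v(1, -2))*(-188) + 62/(-199 - 1*161) = -2*(140 + 7*(-2))*(-188) + 62/(-199 - 1*161) = -2*(140 - 14)*(-188) + 62/(-199 - 161) = -2*126*(-188) + 62/(-360) = -252*(-188) + 62*(-1/360) = 47376 - 31/180 = 8527649/180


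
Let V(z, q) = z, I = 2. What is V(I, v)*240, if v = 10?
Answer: 480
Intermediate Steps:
V(I, v)*240 = 2*240 = 480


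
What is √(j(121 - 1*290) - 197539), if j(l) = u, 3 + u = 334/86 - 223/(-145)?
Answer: 13*I*√45439520290/6235 ≈ 444.45*I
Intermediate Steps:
u = 15099/6235 (u = -3 + (334/86 - 223/(-145)) = -3 + (334*(1/86) - 223*(-1/145)) = -3 + (167/43 + 223/145) = -3 + 33804/6235 = 15099/6235 ≈ 2.4217)
j(l) = 15099/6235
√(j(121 - 1*290) - 197539) = √(15099/6235 - 197539) = √(-1231640566/6235) = 13*I*√45439520290/6235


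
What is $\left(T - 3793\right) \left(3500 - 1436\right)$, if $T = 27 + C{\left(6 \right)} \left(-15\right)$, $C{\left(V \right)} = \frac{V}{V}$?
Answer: $-7803984$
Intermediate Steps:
$C{\left(V \right)} = 1$
$T = 12$ ($T = 27 + 1 \left(-15\right) = 27 - 15 = 12$)
$\left(T - 3793\right) \left(3500 - 1436\right) = \left(12 - 3793\right) \left(3500 - 1436\right) = \left(-3781\right) 2064 = -7803984$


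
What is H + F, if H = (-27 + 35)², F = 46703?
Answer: 46767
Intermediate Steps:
H = 64 (H = 8² = 64)
H + F = 64 + 46703 = 46767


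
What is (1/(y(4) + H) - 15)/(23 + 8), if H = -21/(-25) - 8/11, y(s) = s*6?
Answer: -99190/205561 ≈ -0.48253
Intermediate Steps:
y(s) = 6*s
H = 31/275 (H = -21*(-1/25) - 8*1/11 = 21/25 - 8/11 = 31/275 ≈ 0.11273)
(1/(y(4) + H) - 15)/(23 + 8) = (1/(6*4 + 31/275) - 15)/(23 + 8) = (1/(24 + 31/275) - 15)/31 = (1/(6631/275) - 15)*(1/31) = (275/6631 - 15)*(1/31) = -99190/6631*1/31 = -99190/205561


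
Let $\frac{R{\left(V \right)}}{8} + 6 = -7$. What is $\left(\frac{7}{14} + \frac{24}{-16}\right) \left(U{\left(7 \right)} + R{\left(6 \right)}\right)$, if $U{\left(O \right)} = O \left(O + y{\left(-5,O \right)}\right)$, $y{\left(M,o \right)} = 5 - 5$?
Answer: $55$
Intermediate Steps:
$R{\left(V \right)} = -104$ ($R{\left(V \right)} = -48 + 8 \left(-7\right) = -48 - 56 = -104$)
$y{\left(M,o \right)} = 0$ ($y{\left(M,o \right)} = 5 - 5 = 0$)
$U{\left(O \right)} = O^{2}$ ($U{\left(O \right)} = O \left(O + 0\right) = O O = O^{2}$)
$\left(\frac{7}{14} + \frac{24}{-16}\right) \left(U{\left(7 \right)} + R{\left(6 \right)}\right) = \left(\frac{7}{14} + \frac{24}{-16}\right) \left(7^{2} - 104\right) = \left(7 \cdot \frac{1}{14} + 24 \left(- \frac{1}{16}\right)\right) \left(49 - 104\right) = \left(\frac{1}{2} - \frac{3}{2}\right) \left(-55\right) = \left(-1\right) \left(-55\right) = 55$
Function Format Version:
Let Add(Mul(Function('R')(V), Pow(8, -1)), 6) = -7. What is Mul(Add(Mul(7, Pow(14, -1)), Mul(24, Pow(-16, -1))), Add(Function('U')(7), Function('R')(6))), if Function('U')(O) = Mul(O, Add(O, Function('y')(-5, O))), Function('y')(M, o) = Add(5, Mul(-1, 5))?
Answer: 55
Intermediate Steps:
Function('R')(V) = -104 (Function('R')(V) = Add(-48, Mul(8, -7)) = Add(-48, -56) = -104)
Function('y')(M, o) = 0 (Function('y')(M, o) = Add(5, -5) = 0)
Function('U')(O) = Pow(O, 2) (Function('U')(O) = Mul(O, Add(O, 0)) = Mul(O, O) = Pow(O, 2))
Mul(Add(Mul(7, Pow(14, -1)), Mul(24, Pow(-16, -1))), Add(Function('U')(7), Function('R')(6))) = Mul(Add(Mul(7, Pow(14, -1)), Mul(24, Pow(-16, -1))), Add(Pow(7, 2), -104)) = Mul(Add(Mul(7, Rational(1, 14)), Mul(24, Rational(-1, 16))), Add(49, -104)) = Mul(Add(Rational(1, 2), Rational(-3, 2)), -55) = Mul(-1, -55) = 55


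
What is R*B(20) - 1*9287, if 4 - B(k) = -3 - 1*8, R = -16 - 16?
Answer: -9767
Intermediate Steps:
R = -32
B(k) = 15 (B(k) = 4 - (-3 - 1*8) = 4 - (-3 - 8) = 4 - 1*(-11) = 4 + 11 = 15)
R*B(20) - 1*9287 = -32*15 - 1*9287 = -480 - 9287 = -9767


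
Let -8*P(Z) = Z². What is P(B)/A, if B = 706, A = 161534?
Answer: -124609/323068 ≈ -0.38570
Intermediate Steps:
P(Z) = -Z²/8
P(B)/A = -⅛*706²/161534 = -⅛*498436*(1/161534) = -124609/2*1/161534 = -124609/323068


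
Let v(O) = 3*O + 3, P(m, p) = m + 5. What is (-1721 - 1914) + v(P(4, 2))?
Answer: -3605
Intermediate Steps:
P(m, p) = 5 + m
v(O) = 3 + 3*O
(-1721 - 1914) + v(P(4, 2)) = (-1721 - 1914) + (3 + 3*(5 + 4)) = -3635 + (3 + 3*9) = -3635 + (3 + 27) = -3635 + 30 = -3605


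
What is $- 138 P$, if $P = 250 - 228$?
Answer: $-3036$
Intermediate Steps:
$P = 22$
$- 138 P = \left(-138\right) 22 = -3036$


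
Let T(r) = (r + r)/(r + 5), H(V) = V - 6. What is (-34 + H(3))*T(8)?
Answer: -592/13 ≈ -45.538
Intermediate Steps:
H(V) = -6 + V
T(r) = 2*r/(5 + r) (T(r) = (2*r)/(5 + r) = 2*r/(5 + r))
(-34 + H(3))*T(8) = (-34 + (-6 + 3))*(2*8/(5 + 8)) = (-34 - 3)*(2*8/13) = -74*8/13 = -37*16/13 = -592/13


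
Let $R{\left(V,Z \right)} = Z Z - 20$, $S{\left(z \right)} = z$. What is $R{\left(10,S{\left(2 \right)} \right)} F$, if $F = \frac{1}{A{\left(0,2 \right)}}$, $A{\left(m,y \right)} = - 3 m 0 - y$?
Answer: $8$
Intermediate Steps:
$A{\left(m,y \right)} = - y$ ($A{\left(m,y \right)} = \left(-3\right) 0 - y = 0 - y = - y$)
$R{\left(V,Z \right)} = -20 + Z^{2}$ ($R{\left(V,Z \right)} = Z^{2} - 20 = -20 + Z^{2}$)
$F = - \frac{1}{2}$ ($F = \frac{1}{\left(-1\right) 2} = \frac{1}{-2} = - \frac{1}{2} \approx -0.5$)
$R{\left(10,S{\left(2 \right)} \right)} F = \left(-20 + 2^{2}\right) \left(- \frac{1}{2}\right) = \left(-20 + 4\right) \left(- \frac{1}{2}\right) = \left(-16\right) \left(- \frac{1}{2}\right) = 8$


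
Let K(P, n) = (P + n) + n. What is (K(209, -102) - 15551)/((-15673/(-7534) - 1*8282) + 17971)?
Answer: -39041188/24337533 ≈ -1.6042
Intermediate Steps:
K(P, n) = P + 2*n
(K(209, -102) - 15551)/((-15673/(-7534) - 1*8282) + 17971) = ((209 + 2*(-102)) - 15551)/((-15673/(-7534) - 1*8282) + 17971) = ((209 - 204) - 15551)/((-15673*(-1/7534) - 8282) + 17971) = (5 - 15551)/((15673/7534 - 8282) + 17971) = -15546/(-62380915/7534 + 17971) = -15546/73012599/7534 = -15546*7534/73012599 = -39041188/24337533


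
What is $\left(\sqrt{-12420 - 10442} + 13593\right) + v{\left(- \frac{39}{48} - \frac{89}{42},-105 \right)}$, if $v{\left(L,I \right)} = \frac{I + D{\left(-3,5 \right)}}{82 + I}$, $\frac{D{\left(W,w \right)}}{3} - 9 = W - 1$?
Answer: $\frac{312729}{23} + i \sqrt{22862} \approx 13597.0 + 151.2 i$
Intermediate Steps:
$D{\left(W,w \right)} = 24 + 3 W$ ($D{\left(W,w \right)} = 27 + 3 \left(W - 1\right) = 27 + 3 \left(-1 + W\right) = 27 + \left(-3 + 3 W\right) = 24 + 3 W$)
$v{\left(L,I \right)} = \frac{15 + I}{82 + I}$ ($v{\left(L,I \right)} = \frac{I + \left(24 + 3 \left(-3\right)\right)}{82 + I} = \frac{I + \left(24 - 9\right)}{82 + I} = \frac{I + 15}{82 + I} = \frac{15 + I}{82 + I}$)
$\left(\sqrt{-12420 - 10442} + 13593\right) + v{\left(- \frac{39}{48} - \frac{89}{42},-105 \right)} = \left(\sqrt{-12420 - 10442} + 13593\right) + \frac{15 - 105}{82 - 105} = \left(\sqrt{-22862} + 13593\right) + \frac{1}{-23} \left(-90\right) = \left(i \sqrt{22862} + 13593\right) - - \frac{90}{23} = \left(13593 + i \sqrt{22862}\right) + \frac{90}{23} = \frac{312729}{23} + i \sqrt{22862}$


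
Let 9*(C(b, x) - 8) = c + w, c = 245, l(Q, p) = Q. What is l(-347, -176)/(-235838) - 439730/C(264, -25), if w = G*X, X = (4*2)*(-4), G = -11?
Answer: -311115053839/52591874 ≈ -5915.6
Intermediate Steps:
X = -32 (X = 8*(-4) = -32)
w = 352 (w = -11*(-32) = 352)
C(b, x) = 223/3 (C(b, x) = 8 + (245 + 352)/9 = 8 + (1/9)*597 = 8 + 199/3 = 223/3)
l(-347, -176)/(-235838) - 439730/C(264, -25) = -347/(-235838) - 439730/223/3 = -347*(-1/235838) - 439730*3/223 = 347/235838 - 1319190/223 = -311115053839/52591874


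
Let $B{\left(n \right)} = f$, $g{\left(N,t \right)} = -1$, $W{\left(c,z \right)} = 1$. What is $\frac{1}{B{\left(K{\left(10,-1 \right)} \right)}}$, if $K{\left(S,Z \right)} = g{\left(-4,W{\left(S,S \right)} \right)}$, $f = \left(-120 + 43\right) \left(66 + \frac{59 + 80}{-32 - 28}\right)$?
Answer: $- \frac{60}{294217} \approx -0.00020393$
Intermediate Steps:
$f = - \frac{294217}{60}$ ($f = - 77 \left(66 + \frac{139}{-60}\right) = - 77 \left(66 + 139 \left(- \frac{1}{60}\right)\right) = - 77 \left(66 - \frac{139}{60}\right) = \left(-77\right) \frac{3821}{60} = - \frac{294217}{60} \approx -4903.6$)
$K{\left(S,Z \right)} = -1$
$B{\left(n \right)} = - \frac{294217}{60}$
$\frac{1}{B{\left(K{\left(10,-1 \right)} \right)}} = \frac{1}{- \frac{294217}{60}} = - \frac{60}{294217}$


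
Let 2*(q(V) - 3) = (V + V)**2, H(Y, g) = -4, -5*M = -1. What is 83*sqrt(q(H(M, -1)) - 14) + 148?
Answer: 148 + 83*sqrt(21) ≈ 528.35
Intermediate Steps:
M = 1/5 (M = -1/5*(-1) = 1/5 ≈ 0.20000)
q(V) = 3 + 2*V**2 (q(V) = 3 + (V + V)**2/2 = 3 + (2*V)**2/2 = 3 + (4*V**2)/2 = 3 + 2*V**2)
83*sqrt(q(H(M, -1)) - 14) + 148 = 83*sqrt((3 + 2*(-4)**2) - 14) + 148 = 83*sqrt((3 + 2*16) - 14) + 148 = 83*sqrt((3 + 32) - 14) + 148 = 83*sqrt(35 - 14) + 148 = 83*sqrt(21) + 148 = 148 + 83*sqrt(21)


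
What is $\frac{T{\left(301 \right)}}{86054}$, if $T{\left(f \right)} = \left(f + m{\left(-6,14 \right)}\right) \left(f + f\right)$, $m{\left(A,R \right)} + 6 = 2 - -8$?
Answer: $\frac{91805}{43027} \approx 2.1337$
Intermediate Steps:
$m{\left(A,R \right)} = 4$ ($m{\left(A,R \right)} = -6 + \left(2 - -8\right) = -6 + \left(2 + 8\right) = -6 + 10 = 4$)
$T{\left(f \right)} = 2 f \left(4 + f\right)$ ($T{\left(f \right)} = \left(f + 4\right) \left(f + f\right) = \left(4 + f\right) 2 f = 2 f \left(4 + f\right)$)
$\frac{T{\left(301 \right)}}{86054} = \frac{2 \cdot 301 \left(4 + 301\right)}{86054} = 2 \cdot 301 \cdot 305 \cdot \frac{1}{86054} = 183610 \cdot \frac{1}{86054} = \frac{91805}{43027}$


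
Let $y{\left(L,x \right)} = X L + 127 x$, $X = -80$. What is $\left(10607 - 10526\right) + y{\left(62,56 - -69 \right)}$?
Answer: $10996$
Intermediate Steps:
$y{\left(L,x \right)} = - 80 L + 127 x$
$\left(10607 - 10526\right) + y{\left(62,56 - -69 \right)} = \left(10607 - 10526\right) + \left(\left(-80\right) 62 + 127 \left(56 - -69\right)\right) = 81 - \left(4960 - 127 \left(56 + 69\right)\right) = 81 + \left(-4960 + 127 \cdot 125\right) = 81 + \left(-4960 + 15875\right) = 81 + 10915 = 10996$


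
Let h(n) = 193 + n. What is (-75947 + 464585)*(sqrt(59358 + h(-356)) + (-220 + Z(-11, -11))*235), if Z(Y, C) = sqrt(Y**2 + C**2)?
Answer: -20092584600 + 388638*sqrt(59195) + 1004629230*sqrt(2) ≈ -1.8577e+10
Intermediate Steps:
Z(Y, C) = sqrt(C**2 + Y**2)
(-75947 + 464585)*(sqrt(59358 + h(-356)) + (-220 + Z(-11, -11))*235) = (-75947 + 464585)*(sqrt(59358 + (193 - 356)) + (-220 + sqrt((-11)**2 + (-11)**2))*235) = 388638*(sqrt(59358 - 163) + (-220 + sqrt(121 + 121))*235) = 388638*(sqrt(59195) + (-220 + sqrt(242))*235) = 388638*(sqrt(59195) + (-220 + 11*sqrt(2))*235) = 388638*(sqrt(59195) + (-51700 + 2585*sqrt(2))) = 388638*(-51700 + sqrt(59195) + 2585*sqrt(2)) = -20092584600 + 388638*sqrt(59195) + 1004629230*sqrt(2)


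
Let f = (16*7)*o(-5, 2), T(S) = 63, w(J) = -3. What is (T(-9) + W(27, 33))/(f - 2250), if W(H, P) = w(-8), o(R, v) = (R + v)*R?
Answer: -2/19 ≈ -0.10526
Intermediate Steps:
o(R, v) = R*(R + v)
W(H, P) = -3
f = 1680 (f = (16*7)*(-5*(-5 + 2)) = 112*(-5*(-3)) = 112*15 = 1680)
(T(-9) + W(27, 33))/(f - 2250) = (63 - 3)/(1680 - 2250) = 60/(-570) = 60*(-1/570) = -2/19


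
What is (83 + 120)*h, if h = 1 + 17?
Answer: 3654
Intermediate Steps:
h = 18
(83 + 120)*h = (83 + 120)*18 = 203*18 = 3654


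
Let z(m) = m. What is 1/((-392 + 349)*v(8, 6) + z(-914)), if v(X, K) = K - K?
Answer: -1/914 ≈ -0.0010941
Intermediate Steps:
v(X, K) = 0
1/((-392 + 349)*v(8, 6) + z(-914)) = 1/((-392 + 349)*0 - 914) = 1/(-43*0 - 914) = 1/(0 - 914) = 1/(-914) = -1/914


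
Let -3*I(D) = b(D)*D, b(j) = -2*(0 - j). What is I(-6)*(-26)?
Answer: 624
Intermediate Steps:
b(j) = 2*j (b(j) = -(-2)*j = 2*j)
I(D) = -2*D²/3 (I(D) = -2*D*D/3 = -2*D²/3)
I(-6)*(-26) = -⅔*(-6)²*(-26) = -⅔*36*(-26) = -24*(-26) = 624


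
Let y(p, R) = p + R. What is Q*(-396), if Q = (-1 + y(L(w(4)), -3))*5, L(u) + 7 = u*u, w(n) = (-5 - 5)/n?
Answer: 9405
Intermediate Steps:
w(n) = -10/n
L(u) = -7 + u² (L(u) = -7 + u*u = -7 + u²)
y(p, R) = R + p
Q = -95/4 (Q = (-1 + (-3 + (-7 + (-10/4)²)))*5 = (-1 + (-3 + (-7 + (-10*¼)²)))*5 = (-1 + (-3 + (-7 + (-5/2)²)))*5 = (-1 + (-3 + (-7 + 25/4)))*5 = (-1 + (-3 - ¾))*5 = (-1 - 15/4)*5 = -19/4*5 = -95/4 ≈ -23.750)
Q*(-396) = -95/4*(-396) = 9405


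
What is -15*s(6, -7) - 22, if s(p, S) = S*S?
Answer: -757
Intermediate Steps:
s(p, S) = S²
-15*s(6, -7) - 22 = -15*(-7)² - 22 = -15*49 - 22 = -735 - 22 = -757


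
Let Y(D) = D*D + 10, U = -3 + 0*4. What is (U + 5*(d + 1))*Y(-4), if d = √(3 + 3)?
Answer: 52 + 130*√6 ≈ 370.43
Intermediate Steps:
U = -3 (U = -3 + 0 = -3)
Y(D) = 10 + D² (Y(D) = D² + 10 = 10 + D²)
d = √6 ≈ 2.4495
(U + 5*(d + 1))*Y(-4) = (-3 + 5*(√6 + 1))*(10 + (-4)²) = (-3 + 5*(1 + √6))*(10 + 16) = (-3 + (5 + 5*√6))*26 = (2 + 5*√6)*26 = 52 + 130*√6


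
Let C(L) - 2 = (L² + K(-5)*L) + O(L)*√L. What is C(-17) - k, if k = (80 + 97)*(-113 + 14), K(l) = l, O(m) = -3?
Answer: 17899 - 3*I*√17 ≈ 17899.0 - 12.369*I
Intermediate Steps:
C(L) = 2 + L² - 5*L - 3*√L (C(L) = 2 + ((L² - 5*L) - 3*√L) = 2 + (L² - 5*L - 3*√L) = 2 + L² - 5*L - 3*√L)
k = -17523 (k = 177*(-99) = -17523)
C(-17) - k = (2 + (-17)² - 5*(-17) - 3*I*√17) - 1*(-17523) = (2 + 289 + 85 - 3*I*√17) + 17523 = (376 - 3*I*√17) + 17523 = 17899 - 3*I*√17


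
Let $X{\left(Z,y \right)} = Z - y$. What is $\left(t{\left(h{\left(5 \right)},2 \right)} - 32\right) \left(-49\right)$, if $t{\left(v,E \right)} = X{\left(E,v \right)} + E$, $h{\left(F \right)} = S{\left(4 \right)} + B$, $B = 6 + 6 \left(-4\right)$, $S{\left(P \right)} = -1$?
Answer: $441$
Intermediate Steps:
$B = -18$ ($B = 6 - 24 = -18$)
$h{\left(F \right)} = -19$ ($h{\left(F \right)} = -1 - 18 = -19$)
$t{\left(v,E \right)} = - v + 2 E$ ($t{\left(v,E \right)} = \left(E - v\right) + E = - v + 2 E$)
$\left(t{\left(h{\left(5 \right)},2 \right)} - 32\right) \left(-49\right) = \left(\left(\left(-1\right) \left(-19\right) + 2 \cdot 2\right) - 32\right) \left(-49\right) = \left(\left(19 + 4\right) - 32\right) \left(-49\right) = \left(23 - 32\right) \left(-49\right) = \left(-9\right) \left(-49\right) = 441$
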